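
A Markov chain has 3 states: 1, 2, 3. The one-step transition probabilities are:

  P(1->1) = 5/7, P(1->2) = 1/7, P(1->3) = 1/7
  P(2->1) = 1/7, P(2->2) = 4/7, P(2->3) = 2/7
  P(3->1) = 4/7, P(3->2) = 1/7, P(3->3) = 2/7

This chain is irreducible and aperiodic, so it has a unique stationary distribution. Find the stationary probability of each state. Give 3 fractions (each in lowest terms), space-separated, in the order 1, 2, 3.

Answer: 13/24 1/4 5/24

Derivation:
The stationary distribution satisfies pi = pi * P, i.e.:
  pi_1 = 5/7*pi_1 + 1/7*pi_2 + 4/7*pi_3
  pi_2 = 1/7*pi_1 + 4/7*pi_2 + 1/7*pi_3
  pi_3 = 1/7*pi_1 + 2/7*pi_2 + 2/7*pi_3
with normalization: pi_1 + pi_2 + pi_3 = 1.

Using the first 2 balance equations plus normalization, the linear system A*pi = b is:
  [-2/7, 1/7, 4/7] . pi = 0
  [1/7, -3/7, 1/7] . pi = 0
  [1, 1, 1] . pi = 1

Solving yields:
  pi_1 = 13/24
  pi_2 = 1/4
  pi_3 = 5/24

Verification (pi * P):
  13/24*5/7 + 1/4*1/7 + 5/24*4/7 = 13/24 = pi_1  (ok)
  13/24*1/7 + 1/4*4/7 + 5/24*1/7 = 1/4 = pi_2  (ok)
  13/24*1/7 + 1/4*2/7 + 5/24*2/7 = 5/24 = pi_3  (ok)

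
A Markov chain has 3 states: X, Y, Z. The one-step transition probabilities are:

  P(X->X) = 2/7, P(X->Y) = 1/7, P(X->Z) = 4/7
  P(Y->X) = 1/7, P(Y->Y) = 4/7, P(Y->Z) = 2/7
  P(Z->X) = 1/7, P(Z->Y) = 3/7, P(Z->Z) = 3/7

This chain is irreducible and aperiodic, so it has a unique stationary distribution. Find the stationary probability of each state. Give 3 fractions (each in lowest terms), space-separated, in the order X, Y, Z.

Answer: 1/6 4/9 7/18

Derivation:
The stationary distribution satisfies pi = pi * P, i.e.:
  pi_X = 2/7*pi_X + 1/7*pi_Y + 1/7*pi_Z
  pi_Y = 1/7*pi_X + 4/7*pi_Y + 3/7*pi_Z
  pi_Z = 4/7*pi_X + 2/7*pi_Y + 3/7*pi_Z
with normalization: pi_X + pi_Y + pi_Z = 1.

Using the first 2 balance equations plus normalization, the linear system A*pi = b is:
  [-5/7, 1/7, 1/7] . pi = 0
  [1/7, -3/7, 3/7] . pi = 0
  [1, 1, 1] . pi = 1

Solving yields:
  pi_X = 1/6
  pi_Y = 4/9
  pi_Z = 7/18

Verification (pi * P):
  1/6*2/7 + 4/9*1/7 + 7/18*1/7 = 1/6 = pi_X  (ok)
  1/6*1/7 + 4/9*4/7 + 7/18*3/7 = 4/9 = pi_Y  (ok)
  1/6*4/7 + 4/9*2/7 + 7/18*3/7 = 7/18 = pi_Z  (ok)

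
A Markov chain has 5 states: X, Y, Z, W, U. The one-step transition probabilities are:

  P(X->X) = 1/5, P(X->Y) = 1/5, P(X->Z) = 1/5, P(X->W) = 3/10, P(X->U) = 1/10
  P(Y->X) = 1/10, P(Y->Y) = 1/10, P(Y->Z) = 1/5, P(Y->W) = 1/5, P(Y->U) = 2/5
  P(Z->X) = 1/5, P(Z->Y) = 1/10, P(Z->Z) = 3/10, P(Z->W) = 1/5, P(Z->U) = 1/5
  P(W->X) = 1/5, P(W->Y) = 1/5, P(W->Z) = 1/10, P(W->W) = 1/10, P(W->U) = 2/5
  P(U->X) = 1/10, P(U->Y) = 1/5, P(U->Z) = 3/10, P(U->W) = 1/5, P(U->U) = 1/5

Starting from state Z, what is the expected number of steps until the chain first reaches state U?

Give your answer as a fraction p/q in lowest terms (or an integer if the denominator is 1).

Let h_i = expected steps to first reach U from state i.
Boundary: h_U = 0.
First-step equations for the other states:
  h_X = 1 + 1/5*h_X + 1/5*h_Y + 1/5*h_Z + 3/10*h_W + 1/10*h_U
  h_Y = 1 + 1/10*h_X + 1/10*h_Y + 1/5*h_Z + 1/5*h_W + 2/5*h_U
  h_Z = 1 + 1/5*h_X + 1/10*h_Y + 3/10*h_Z + 1/5*h_W + 1/5*h_U
  h_W = 1 + 1/5*h_X + 1/5*h_Y + 1/10*h_Z + 1/10*h_W + 2/5*h_U

Substituting h_U = 0 and rearranging gives the linear system (I - Q) h = 1:
  [4/5, -1/5, -1/5, -3/10] . (h_X, h_Y, h_Z, h_W) = 1
  [-1/10, 9/10, -1/5, -1/5] . (h_X, h_Y, h_Z, h_W) = 1
  [-1/5, -1/10, 7/10, -1/5] . (h_X, h_Y, h_Z, h_W) = 1
  [-1/5, -1/5, -1/10, 9/10] . (h_X, h_Y, h_Z, h_W) = 1

Solving yields:
  h_X = 11780/2767
  h_Y = 8830/2767
  h_Z = 11120/2767
  h_W = 8890/2767

Starting state is Z, so the expected hitting time is h_Z = 11120/2767.

Answer: 11120/2767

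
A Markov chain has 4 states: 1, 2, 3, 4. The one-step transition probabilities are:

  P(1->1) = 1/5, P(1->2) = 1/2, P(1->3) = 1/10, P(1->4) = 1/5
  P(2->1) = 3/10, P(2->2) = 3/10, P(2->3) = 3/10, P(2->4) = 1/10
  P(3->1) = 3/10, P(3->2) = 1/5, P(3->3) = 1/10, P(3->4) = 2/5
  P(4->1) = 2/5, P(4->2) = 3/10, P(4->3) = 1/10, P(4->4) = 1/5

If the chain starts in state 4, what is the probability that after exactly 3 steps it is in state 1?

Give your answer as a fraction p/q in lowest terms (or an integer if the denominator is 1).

Computing P^3 by repeated multiplication:
P^1 =
  1: [1/5, 1/2, 1/10, 1/5]
  2: [3/10, 3/10, 3/10, 1/10]
  3: [3/10, 1/5, 1/10, 2/5]
  4: [2/5, 3/10, 1/10, 1/5]
P^2 =
  1: [3/10, 33/100, 1/5, 17/100]
  2: [7/25, 33/100, 4/25, 23/100]
  3: [31/100, 7/20, 7/50, 1/5]
  4: [7/25, 37/100, 4/25, 19/100]
P^3 =
  1: [287/1000, 17/50, 83/500, 207/1000]
  2: [59/200, 17/50, 83/500, 199/1000]
  3: [289/1000, 87/250, 17/100, 193/1000]
  4: [291/1000, 17/50, 87/500, 39/200]

(P^3)[4 -> 1] = 291/1000

Answer: 291/1000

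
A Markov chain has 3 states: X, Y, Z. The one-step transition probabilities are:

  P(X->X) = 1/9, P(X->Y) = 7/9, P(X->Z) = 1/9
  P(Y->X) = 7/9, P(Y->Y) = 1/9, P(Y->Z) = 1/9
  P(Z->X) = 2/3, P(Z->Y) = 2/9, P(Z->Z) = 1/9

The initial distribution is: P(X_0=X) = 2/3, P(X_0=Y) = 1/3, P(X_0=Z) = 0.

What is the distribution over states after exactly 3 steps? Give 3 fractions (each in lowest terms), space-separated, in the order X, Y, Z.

Propagating the distribution step by step (d_{t+1} = d_t * P):
d_0 = (X=2/3, Y=1/3, Z=0)
  d_1[X] = 2/3*1/9 + 1/3*7/9 + 0*2/3 = 1/3
  d_1[Y] = 2/3*7/9 + 1/3*1/9 + 0*2/9 = 5/9
  d_1[Z] = 2/3*1/9 + 1/3*1/9 + 0*1/9 = 1/9
d_1 = (X=1/3, Y=5/9, Z=1/9)
  d_2[X] = 1/3*1/9 + 5/9*7/9 + 1/9*2/3 = 44/81
  d_2[Y] = 1/3*7/9 + 5/9*1/9 + 1/9*2/9 = 28/81
  d_2[Z] = 1/3*1/9 + 5/9*1/9 + 1/9*1/9 = 1/9
d_2 = (X=44/81, Y=28/81, Z=1/9)
  d_3[X] = 44/81*1/9 + 28/81*7/9 + 1/9*2/3 = 98/243
  d_3[Y] = 44/81*7/9 + 28/81*1/9 + 1/9*2/9 = 118/243
  d_3[Z] = 44/81*1/9 + 28/81*1/9 + 1/9*1/9 = 1/9
d_3 = (X=98/243, Y=118/243, Z=1/9)

Answer: 98/243 118/243 1/9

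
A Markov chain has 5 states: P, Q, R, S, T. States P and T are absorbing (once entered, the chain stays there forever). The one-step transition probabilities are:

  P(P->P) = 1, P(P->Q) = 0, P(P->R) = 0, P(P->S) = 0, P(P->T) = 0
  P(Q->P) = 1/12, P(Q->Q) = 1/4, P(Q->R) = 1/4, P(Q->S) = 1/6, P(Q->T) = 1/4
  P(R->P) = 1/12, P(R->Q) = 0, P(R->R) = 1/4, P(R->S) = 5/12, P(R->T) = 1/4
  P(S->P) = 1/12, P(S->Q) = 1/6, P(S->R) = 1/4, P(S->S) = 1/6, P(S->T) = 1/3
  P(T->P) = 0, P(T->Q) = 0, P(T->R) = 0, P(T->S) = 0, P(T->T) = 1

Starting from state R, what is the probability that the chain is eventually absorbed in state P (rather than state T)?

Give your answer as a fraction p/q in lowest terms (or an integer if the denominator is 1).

Answer: 47/203

Derivation:
Let a_i = P(absorbed in P | start in state i).
Boundary conditions: a_P = 1, a_T = 0.
For each transient state i, a_i = sum_j P(i->j) * a_j:
  a_Q = 1/12*a_P + 1/4*a_Q + 1/4*a_R + 1/6*a_S + 1/4*a_T
  a_R = 1/12*a_P + 0*a_Q + 1/4*a_R + 5/12*a_S + 1/4*a_T
  a_S = 1/12*a_P + 1/6*a_Q + 1/4*a_R + 1/6*a_S + 1/3*a_T

Substituting a_P = 1 and a_T = 0, rearrange to (I - Q) a = r where r[i] = P(i -> P):
  [3/4, -1/4, -1/6] . (a_Q, a_R, a_S) = 1/12
  [0, 3/4, -5/12] . (a_Q, a_R, a_S) = 1/12
  [-1/6, -1/4, 5/6] . (a_Q, a_R, a_S) = 1/12

Solving yields:
  a_Q = 48/203
  a_R = 47/203
  a_S = 44/203

Starting state is R, so the absorption probability is a_R = 47/203.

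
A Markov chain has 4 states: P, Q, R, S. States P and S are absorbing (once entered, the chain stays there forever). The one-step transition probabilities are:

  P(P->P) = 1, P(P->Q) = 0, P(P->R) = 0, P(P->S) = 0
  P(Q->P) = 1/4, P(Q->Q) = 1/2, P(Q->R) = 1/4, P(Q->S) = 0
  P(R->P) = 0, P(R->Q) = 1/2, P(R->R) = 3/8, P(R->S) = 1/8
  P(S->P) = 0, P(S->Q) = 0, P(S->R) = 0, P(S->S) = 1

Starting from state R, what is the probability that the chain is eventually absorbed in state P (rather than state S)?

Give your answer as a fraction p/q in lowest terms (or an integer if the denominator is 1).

Answer: 2/3

Derivation:
Let a_i = P(absorbed in P | start in state i).
Boundary conditions: a_P = 1, a_S = 0.
For each transient state i, a_i = sum_j P(i->j) * a_j:
  a_Q = 1/4*a_P + 1/2*a_Q + 1/4*a_R + 0*a_S
  a_R = 0*a_P + 1/2*a_Q + 3/8*a_R + 1/8*a_S

Substituting a_P = 1 and a_S = 0, rearrange to (I - Q) a = r where r[i] = P(i -> P):
  [1/2, -1/4] . (a_Q, a_R) = 1/4
  [-1/2, 5/8] . (a_Q, a_R) = 0

Solving yields:
  a_Q = 5/6
  a_R = 2/3

Starting state is R, so the absorption probability is a_R = 2/3.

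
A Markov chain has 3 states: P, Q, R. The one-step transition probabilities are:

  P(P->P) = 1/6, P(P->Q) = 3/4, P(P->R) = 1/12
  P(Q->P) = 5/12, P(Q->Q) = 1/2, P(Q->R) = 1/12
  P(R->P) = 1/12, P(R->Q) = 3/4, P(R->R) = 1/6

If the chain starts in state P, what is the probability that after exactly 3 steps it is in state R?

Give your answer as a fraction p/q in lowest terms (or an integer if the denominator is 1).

Answer: 157/1728

Derivation:
Computing P^3 by repeated multiplication:
P^1 =
  P: [1/6, 3/4, 1/12]
  Q: [5/12, 1/2, 1/12]
  R: [1/12, 3/4, 1/6]
P^2 =
  P: [25/72, 9/16, 13/144]
  Q: [41/144, 5/8, 13/144]
  R: [49/144, 9/16, 7/72]
P^3 =
  P: [259/864, 39/64, 157/1728]
  Q: [545/1728, 19/32, 157/1728]
  R: [517/1728, 39/64, 79/864]

(P^3)[P -> R] = 157/1728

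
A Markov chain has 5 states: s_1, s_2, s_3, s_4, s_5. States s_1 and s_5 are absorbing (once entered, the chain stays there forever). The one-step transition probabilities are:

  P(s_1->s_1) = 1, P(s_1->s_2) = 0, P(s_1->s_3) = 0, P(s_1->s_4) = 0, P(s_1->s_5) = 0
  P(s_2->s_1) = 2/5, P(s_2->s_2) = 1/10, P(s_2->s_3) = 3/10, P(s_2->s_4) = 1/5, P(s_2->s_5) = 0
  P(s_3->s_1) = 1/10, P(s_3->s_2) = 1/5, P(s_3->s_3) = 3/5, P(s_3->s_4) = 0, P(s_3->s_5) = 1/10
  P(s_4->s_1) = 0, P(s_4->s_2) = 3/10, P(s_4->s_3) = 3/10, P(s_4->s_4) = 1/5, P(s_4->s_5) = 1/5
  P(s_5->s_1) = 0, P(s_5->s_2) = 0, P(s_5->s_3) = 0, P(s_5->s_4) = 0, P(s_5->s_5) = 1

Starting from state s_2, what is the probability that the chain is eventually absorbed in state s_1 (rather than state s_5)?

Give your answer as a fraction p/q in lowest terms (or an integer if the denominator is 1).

Answer: 79/102

Derivation:
Let a_i = P(absorbed in s_1 | start in state i).
Boundary conditions: a_s_1 = 1, a_s_5 = 0.
For each transient state i, a_i = sum_j P(i->j) * a_j:
  a_s_2 = 2/5*a_s_1 + 1/10*a_s_2 + 3/10*a_s_3 + 1/5*a_s_4 + 0*a_s_5
  a_s_3 = 1/10*a_s_1 + 1/5*a_s_2 + 3/5*a_s_3 + 0*a_s_4 + 1/10*a_s_5
  a_s_4 = 0*a_s_1 + 3/10*a_s_2 + 3/10*a_s_3 + 1/5*a_s_4 + 1/5*a_s_5

Substituting a_s_1 = 1 and a_s_5 = 0, rearrange to (I - Q) a = r where r[i] = P(i -> s_1):
  [9/10, -3/10, -1/5] . (a_s_2, a_s_3, a_s_4) = 2/5
  [-1/5, 2/5, 0] . (a_s_2, a_s_3, a_s_4) = 1/10
  [-3/10, -3/10, 4/5] . (a_s_2, a_s_3, a_s_4) = 0

Solving yields:
  a_s_2 = 79/102
  a_s_3 = 65/102
  a_s_4 = 9/17

Starting state is s_2, so the absorption probability is a_s_2 = 79/102.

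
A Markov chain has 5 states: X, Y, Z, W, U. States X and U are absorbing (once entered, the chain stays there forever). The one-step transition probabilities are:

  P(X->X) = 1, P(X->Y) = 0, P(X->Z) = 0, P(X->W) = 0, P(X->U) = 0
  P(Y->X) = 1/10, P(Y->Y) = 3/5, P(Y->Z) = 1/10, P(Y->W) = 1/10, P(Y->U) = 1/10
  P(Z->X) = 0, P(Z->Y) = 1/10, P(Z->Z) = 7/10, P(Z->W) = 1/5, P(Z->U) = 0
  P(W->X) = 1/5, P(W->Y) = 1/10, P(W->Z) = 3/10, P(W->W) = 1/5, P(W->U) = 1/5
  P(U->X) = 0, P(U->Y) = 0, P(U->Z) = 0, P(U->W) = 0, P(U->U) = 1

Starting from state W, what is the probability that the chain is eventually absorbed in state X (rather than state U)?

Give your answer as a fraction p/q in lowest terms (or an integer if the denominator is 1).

Answer: 1/2

Derivation:
Let a_i = P(absorbed in X | start in state i).
Boundary conditions: a_X = 1, a_U = 0.
For each transient state i, a_i = sum_j P(i->j) * a_j:
  a_Y = 1/10*a_X + 3/5*a_Y + 1/10*a_Z + 1/10*a_W + 1/10*a_U
  a_Z = 0*a_X + 1/10*a_Y + 7/10*a_Z + 1/5*a_W + 0*a_U
  a_W = 1/5*a_X + 1/10*a_Y + 3/10*a_Z + 1/5*a_W + 1/5*a_U

Substituting a_X = 1 and a_U = 0, rearrange to (I - Q) a = r where r[i] = P(i -> X):
  [2/5, -1/10, -1/10] . (a_Y, a_Z, a_W) = 1/10
  [-1/10, 3/10, -1/5] . (a_Y, a_Z, a_W) = 0
  [-1/10, -3/10, 4/5] . (a_Y, a_Z, a_W) = 1/5

Solving yields:
  a_Y = 1/2
  a_Z = 1/2
  a_W = 1/2

Starting state is W, so the absorption probability is a_W = 1/2.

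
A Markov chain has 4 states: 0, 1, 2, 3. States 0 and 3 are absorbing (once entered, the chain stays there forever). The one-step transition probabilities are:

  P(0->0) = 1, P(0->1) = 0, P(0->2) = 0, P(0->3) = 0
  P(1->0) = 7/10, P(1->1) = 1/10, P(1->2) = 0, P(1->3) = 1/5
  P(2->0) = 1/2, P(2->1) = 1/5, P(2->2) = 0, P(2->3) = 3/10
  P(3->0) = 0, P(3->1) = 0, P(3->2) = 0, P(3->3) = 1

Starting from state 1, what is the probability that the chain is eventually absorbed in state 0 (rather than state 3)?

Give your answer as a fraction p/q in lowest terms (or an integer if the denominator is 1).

Let a_i = P(absorbed in 0 | start in state i).
Boundary conditions: a_0 = 1, a_3 = 0.
For each transient state i, a_i = sum_j P(i->j) * a_j:
  a_1 = 7/10*a_0 + 1/10*a_1 + 0*a_2 + 1/5*a_3
  a_2 = 1/2*a_0 + 1/5*a_1 + 0*a_2 + 3/10*a_3

Substituting a_0 = 1 and a_3 = 0, rearrange to (I - Q) a = r where r[i] = P(i -> 0):
  [9/10, 0] . (a_1, a_2) = 7/10
  [-1/5, 1] . (a_1, a_2) = 1/2

Solving yields:
  a_1 = 7/9
  a_2 = 59/90

Starting state is 1, so the absorption probability is a_1 = 7/9.

Answer: 7/9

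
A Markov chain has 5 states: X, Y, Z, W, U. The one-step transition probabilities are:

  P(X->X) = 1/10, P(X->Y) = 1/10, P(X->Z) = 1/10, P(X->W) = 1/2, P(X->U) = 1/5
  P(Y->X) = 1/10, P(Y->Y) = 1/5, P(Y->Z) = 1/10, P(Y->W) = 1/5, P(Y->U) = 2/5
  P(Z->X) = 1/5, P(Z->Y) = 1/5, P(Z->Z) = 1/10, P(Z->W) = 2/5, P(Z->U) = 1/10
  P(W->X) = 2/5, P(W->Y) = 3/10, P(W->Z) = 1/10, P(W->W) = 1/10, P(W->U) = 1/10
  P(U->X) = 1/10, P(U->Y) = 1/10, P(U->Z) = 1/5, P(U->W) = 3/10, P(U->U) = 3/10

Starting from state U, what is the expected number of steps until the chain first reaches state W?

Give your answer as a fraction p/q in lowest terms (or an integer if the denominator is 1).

Let h_i = expected steps to first reach W from state i.
Boundary: h_W = 0.
First-step equations for the other states:
  h_X = 1 + 1/10*h_X + 1/10*h_Y + 1/10*h_Z + 1/2*h_W + 1/5*h_U
  h_Y = 1 + 1/10*h_X + 1/5*h_Y + 1/10*h_Z + 1/5*h_W + 2/5*h_U
  h_Z = 1 + 1/5*h_X + 1/5*h_Y + 1/10*h_Z + 2/5*h_W + 1/10*h_U
  h_U = 1 + 1/10*h_X + 1/10*h_Y + 1/5*h_Z + 3/10*h_W + 3/10*h_U

Substituting h_W = 0 and rearranging gives the linear system (I - Q) h = 1:
  [9/10, -1/10, -1/10, -1/5] . (h_X, h_Y, h_Z, h_U) = 1
  [-1/10, 4/5, -1/10, -2/5] . (h_X, h_Y, h_Z, h_U) = 1
  [-1/5, -1/5, 9/10, -1/10] . (h_X, h_Y, h_Z, h_U) = 1
  [-1/10, -1/10, -1/5, 7/10] . (h_X, h_Y, h_Z, h_U) = 1

Solving yields:
  h_X = 4085/1646
  h_Y = 2830/823
  h_Z = 4555/1646
  h_U = 5045/1646

Starting state is U, so the expected hitting time is h_U = 5045/1646.

Answer: 5045/1646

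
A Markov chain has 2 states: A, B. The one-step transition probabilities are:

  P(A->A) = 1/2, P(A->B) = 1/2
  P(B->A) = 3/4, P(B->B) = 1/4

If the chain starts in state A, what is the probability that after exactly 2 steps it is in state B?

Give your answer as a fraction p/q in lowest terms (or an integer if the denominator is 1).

Computing P^2 by repeated multiplication:
P^1 =
  A: [1/2, 1/2]
  B: [3/4, 1/4]
P^2 =
  A: [5/8, 3/8]
  B: [9/16, 7/16]

(P^2)[A -> B] = 3/8

Answer: 3/8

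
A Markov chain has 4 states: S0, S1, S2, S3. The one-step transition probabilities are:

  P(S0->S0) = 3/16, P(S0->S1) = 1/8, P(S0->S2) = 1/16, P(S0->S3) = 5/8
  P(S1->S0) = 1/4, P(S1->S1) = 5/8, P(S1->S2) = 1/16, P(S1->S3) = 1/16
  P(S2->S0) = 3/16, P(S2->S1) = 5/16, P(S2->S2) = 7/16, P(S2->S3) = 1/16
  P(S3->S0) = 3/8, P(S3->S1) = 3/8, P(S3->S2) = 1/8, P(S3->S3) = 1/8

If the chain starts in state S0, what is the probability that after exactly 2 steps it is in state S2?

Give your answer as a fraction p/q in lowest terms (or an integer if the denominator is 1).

Computing P^2 by repeated multiplication:
P^1 =
  S0: [3/16, 1/8, 1/16, 5/8]
  S1: [1/4, 5/8, 1/16, 1/16]
  S2: [3/16, 5/16, 7/16, 1/16]
  S3: [3/8, 3/8, 1/8, 1/8]
P^2 =
  S0: [5/16, 91/256, 1/8, 53/256]
  S1: [61/256, 119/256, 23/256, 53/256]
  S2: [7/32, 97/256, 59/256, 11/64]
  S3: [15/64, 47/128, 15/128, 9/32]

(P^2)[S0 -> S2] = 1/8

Answer: 1/8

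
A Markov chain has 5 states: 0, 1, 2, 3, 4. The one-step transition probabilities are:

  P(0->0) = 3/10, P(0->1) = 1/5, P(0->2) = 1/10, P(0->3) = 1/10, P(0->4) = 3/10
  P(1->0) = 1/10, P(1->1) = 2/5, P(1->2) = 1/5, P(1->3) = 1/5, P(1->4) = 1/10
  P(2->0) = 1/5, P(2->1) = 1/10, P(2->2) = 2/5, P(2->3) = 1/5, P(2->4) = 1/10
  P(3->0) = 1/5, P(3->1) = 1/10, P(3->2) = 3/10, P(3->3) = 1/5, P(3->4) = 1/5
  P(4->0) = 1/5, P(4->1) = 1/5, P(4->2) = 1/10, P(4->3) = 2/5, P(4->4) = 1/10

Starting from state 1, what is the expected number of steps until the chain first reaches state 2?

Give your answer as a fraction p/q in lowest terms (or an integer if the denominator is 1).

Let h_i = expected steps to first reach 2 from state i.
Boundary: h_2 = 0.
First-step equations for the other states:
  h_0 = 1 + 3/10*h_0 + 1/5*h_1 + 1/10*h_2 + 1/10*h_3 + 3/10*h_4
  h_1 = 1 + 1/10*h_0 + 2/5*h_1 + 1/5*h_2 + 1/5*h_3 + 1/10*h_4
  h_3 = 1 + 1/5*h_0 + 1/10*h_1 + 3/10*h_2 + 1/5*h_3 + 1/5*h_4
  h_4 = 1 + 1/5*h_0 + 1/5*h_1 + 1/10*h_2 + 2/5*h_3 + 1/10*h_4

Substituting h_2 = 0 and rearranging gives the linear system (I - Q) h = 1:
  [7/10, -1/5, -1/10, -3/10] . (h_0, h_1, h_3, h_4) = 1
  [-1/10, 3/5, -1/5, -1/10] . (h_0, h_1, h_3, h_4) = 1
  [-1/5, -1/10, 4/5, -1/5] . (h_0, h_1, h_3, h_4) = 1
  [-1/5, -1/5, -2/5, 9/10] . (h_0, h_1, h_3, h_4) = 1

Solving yields:
  h_0 = 596/97
  h_1 = 514/97
  h_3 = 476/97
  h_4 = 566/97

Starting state is 1, so the expected hitting time is h_1 = 514/97.

Answer: 514/97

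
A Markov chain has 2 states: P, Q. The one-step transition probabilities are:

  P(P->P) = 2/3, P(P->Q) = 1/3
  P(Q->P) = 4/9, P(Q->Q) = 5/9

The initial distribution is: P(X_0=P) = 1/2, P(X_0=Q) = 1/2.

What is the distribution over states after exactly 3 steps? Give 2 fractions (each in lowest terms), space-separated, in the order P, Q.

Propagating the distribution step by step (d_{t+1} = d_t * P):
d_0 = (P=1/2, Q=1/2)
  d_1[P] = 1/2*2/3 + 1/2*4/9 = 5/9
  d_1[Q] = 1/2*1/3 + 1/2*5/9 = 4/9
d_1 = (P=5/9, Q=4/9)
  d_2[P] = 5/9*2/3 + 4/9*4/9 = 46/81
  d_2[Q] = 5/9*1/3 + 4/9*5/9 = 35/81
d_2 = (P=46/81, Q=35/81)
  d_3[P] = 46/81*2/3 + 35/81*4/9 = 416/729
  d_3[Q] = 46/81*1/3 + 35/81*5/9 = 313/729
d_3 = (P=416/729, Q=313/729)

Answer: 416/729 313/729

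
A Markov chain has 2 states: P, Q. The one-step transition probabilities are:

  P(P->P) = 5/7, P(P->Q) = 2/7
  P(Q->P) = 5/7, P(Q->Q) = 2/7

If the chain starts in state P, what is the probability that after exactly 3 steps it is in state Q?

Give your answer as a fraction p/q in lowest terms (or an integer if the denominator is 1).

Answer: 2/7

Derivation:
Computing P^3 by repeated multiplication:
P^1 =
  P: [5/7, 2/7]
  Q: [5/7, 2/7]
P^2 =
  P: [5/7, 2/7]
  Q: [5/7, 2/7]
P^3 =
  P: [5/7, 2/7]
  Q: [5/7, 2/7]

(P^3)[P -> Q] = 2/7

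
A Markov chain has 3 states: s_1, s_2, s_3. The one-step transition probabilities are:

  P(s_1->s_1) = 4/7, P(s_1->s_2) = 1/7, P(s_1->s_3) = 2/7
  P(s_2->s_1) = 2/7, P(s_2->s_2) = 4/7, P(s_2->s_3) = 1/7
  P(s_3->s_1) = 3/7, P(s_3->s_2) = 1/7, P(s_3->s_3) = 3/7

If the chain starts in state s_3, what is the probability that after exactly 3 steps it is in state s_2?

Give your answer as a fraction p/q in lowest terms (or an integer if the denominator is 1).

Answer: 79/343

Derivation:
Computing P^3 by repeated multiplication:
P^1 =
  s_1: [4/7, 1/7, 2/7]
  s_2: [2/7, 4/7, 1/7]
  s_3: [3/7, 1/7, 3/7]
P^2 =
  s_1: [24/49, 10/49, 15/49]
  s_2: [19/49, 19/49, 11/49]
  s_3: [23/49, 10/49, 16/49]
P^3 =
  s_1: [23/49, 79/343, 103/343]
  s_2: [3/7, 106/343, 90/343]
  s_3: [160/343, 79/343, 104/343]

(P^3)[s_3 -> s_2] = 79/343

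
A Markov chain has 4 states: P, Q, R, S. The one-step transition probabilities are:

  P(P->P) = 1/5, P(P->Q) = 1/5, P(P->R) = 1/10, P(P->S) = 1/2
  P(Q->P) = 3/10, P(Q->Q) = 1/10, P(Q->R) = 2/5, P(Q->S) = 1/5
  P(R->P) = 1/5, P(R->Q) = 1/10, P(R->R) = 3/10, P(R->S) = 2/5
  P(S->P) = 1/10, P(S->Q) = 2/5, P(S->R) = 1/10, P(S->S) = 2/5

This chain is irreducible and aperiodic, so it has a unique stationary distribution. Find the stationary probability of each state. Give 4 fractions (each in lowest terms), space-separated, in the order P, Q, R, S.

The stationary distribution satisfies pi = pi * P, i.e.:
  pi_P = 1/5*pi_P + 3/10*pi_Q + 1/5*pi_R + 1/10*pi_S
  pi_Q = 1/5*pi_P + 1/10*pi_Q + 1/10*pi_R + 2/5*pi_S
  pi_R = 1/10*pi_P + 2/5*pi_Q + 3/10*pi_R + 1/10*pi_S
  pi_S = 1/2*pi_P + 1/5*pi_Q + 2/5*pi_R + 2/5*pi_S
with normalization: pi_P + pi_Q + pi_R + pi_S = 1.

Using the first 3 balance equations plus normalization, the linear system A*pi = b is:
  [-4/5, 3/10, 1/5, 1/10] . pi = 0
  [1/5, -9/10, 1/10, 2/5] . pi = 0
  [1/10, 2/5, -7/10, 1/10] . pi = 0
  [1, 1, 1, 1] . pi = 1

Solving yields:
  pi_P = 196/1055
  pi_Q = 243/1055
  pi_R = 223/1055
  pi_S = 393/1055

Verification (pi * P):
  196/1055*1/5 + 243/1055*3/10 + 223/1055*1/5 + 393/1055*1/10 = 196/1055 = pi_P  (ok)
  196/1055*1/5 + 243/1055*1/10 + 223/1055*1/10 + 393/1055*2/5 = 243/1055 = pi_Q  (ok)
  196/1055*1/10 + 243/1055*2/5 + 223/1055*3/10 + 393/1055*1/10 = 223/1055 = pi_R  (ok)
  196/1055*1/2 + 243/1055*1/5 + 223/1055*2/5 + 393/1055*2/5 = 393/1055 = pi_S  (ok)

Answer: 196/1055 243/1055 223/1055 393/1055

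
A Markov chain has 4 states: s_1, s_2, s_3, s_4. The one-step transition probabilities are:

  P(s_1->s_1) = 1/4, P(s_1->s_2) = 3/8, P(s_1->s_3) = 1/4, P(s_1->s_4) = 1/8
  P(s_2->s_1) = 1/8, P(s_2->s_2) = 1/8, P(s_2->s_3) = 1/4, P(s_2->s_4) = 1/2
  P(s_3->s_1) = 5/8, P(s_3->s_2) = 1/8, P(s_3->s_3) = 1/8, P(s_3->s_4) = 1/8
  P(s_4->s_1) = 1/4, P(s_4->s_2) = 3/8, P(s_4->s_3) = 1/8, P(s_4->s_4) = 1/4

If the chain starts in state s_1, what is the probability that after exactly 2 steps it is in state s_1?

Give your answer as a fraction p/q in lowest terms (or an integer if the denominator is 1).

Answer: 19/64

Derivation:
Computing P^2 by repeated multiplication:
P^1 =
  s_1: [1/4, 3/8, 1/4, 1/8]
  s_2: [1/8, 1/8, 1/4, 1/2]
  s_3: [5/8, 1/8, 1/8, 1/8]
  s_4: [1/4, 3/8, 1/8, 1/4]
P^2 =
  s_1: [19/64, 7/32, 13/64, 9/32]
  s_2: [21/64, 9/32, 5/32, 15/64]
  s_3: [9/32, 5/16, 7/32, 3/16]
  s_4: [1/4, 1/4, 13/64, 19/64]

(P^2)[s_1 -> s_1] = 19/64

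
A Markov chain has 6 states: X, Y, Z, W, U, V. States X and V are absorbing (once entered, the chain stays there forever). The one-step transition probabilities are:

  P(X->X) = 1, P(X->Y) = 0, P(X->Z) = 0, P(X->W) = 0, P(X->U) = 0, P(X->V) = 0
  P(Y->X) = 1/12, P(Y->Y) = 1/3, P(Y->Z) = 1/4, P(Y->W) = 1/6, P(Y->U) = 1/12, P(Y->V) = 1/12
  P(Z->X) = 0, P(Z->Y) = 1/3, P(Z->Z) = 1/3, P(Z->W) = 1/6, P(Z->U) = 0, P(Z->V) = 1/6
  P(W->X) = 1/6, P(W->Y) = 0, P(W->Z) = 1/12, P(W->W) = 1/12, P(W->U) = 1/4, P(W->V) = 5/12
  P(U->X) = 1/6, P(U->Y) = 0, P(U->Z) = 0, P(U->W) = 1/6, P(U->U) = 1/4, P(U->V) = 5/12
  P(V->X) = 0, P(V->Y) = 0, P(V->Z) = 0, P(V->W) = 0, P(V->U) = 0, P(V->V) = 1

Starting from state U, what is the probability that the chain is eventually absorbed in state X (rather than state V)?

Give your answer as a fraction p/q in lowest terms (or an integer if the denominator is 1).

Answer: 328/1153

Derivation:
Let a_i = P(absorbed in X | start in state i).
Boundary conditions: a_X = 1, a_V = 0.
For each transient state i, a_i = sum_j P(i->j) * a_j:
  a_Y = 1/12*a_X + 1/3*a_Y + 1/4*a_Z + 1/6*a_W + 1/12*a_U + 1/12*a_V
  a_Z = 0*a_X + 1/3*a_Y + 1/3*a_Z + 1/6*a_W + 0*a_U + 1/6*a_V
  a_W = 1/6*a_X + 0*a_Y + 1/12*a_Z + 1/12*a_W + 1/4*a_U + 5/12*a_V
  a_U = 1/6*a_X + 0*a_Y + 0*a_Z + 1/6*a_W + 1/4*a_U + 5/12*a_V

Substituting a_X = 1 and a_V = 0, rearrange to (I - Q) a = r where r[i] = P(i -> X):
  [2/3, -1/4, -1/6, -1/12] . (a_Y, a_Z, a_W, a_U) = 1/12
  [-1/3, 2/3, -1/6, 0] . (a_Y, a_Z, a_W, a_U) = 0
  [0, -1/12, 11/12, -1/4] . (a_Y, a_Z, a_W, a_U) = 1/6
  [0, 0, -1/6, 3/4] . (a_Y, a_Z, a_W, a_U) = 1/6

Solving yields:
  a_Y = 729/2306
  a_Z = 263/1153
  a_W = 323/1153
  a_U = 328/1153

Starting state is U, so the absorption probability is a_U = 328/1153.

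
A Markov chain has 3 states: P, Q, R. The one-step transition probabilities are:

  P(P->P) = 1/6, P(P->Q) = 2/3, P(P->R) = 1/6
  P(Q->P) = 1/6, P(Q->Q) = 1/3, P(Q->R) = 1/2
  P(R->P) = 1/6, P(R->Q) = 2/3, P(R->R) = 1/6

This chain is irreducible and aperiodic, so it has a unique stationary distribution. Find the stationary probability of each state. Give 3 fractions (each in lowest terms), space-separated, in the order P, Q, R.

Answer: 1/6 1/2 1/3

Derivation:
The stationary distribution satisfies pi = pi * P, i.e.:
  pi_P = 1/6*pi_P + 1/6*pi_Q + 1/6*pi_R
  pi_Q = 2/3*pi_P + 1/3*pi_Q + 2/3*pi_R
  pi_R = 1/6*pi_P + 1/2*pi_Q + 1/6*pi_R
with normalization: pi_P + pi_Q + pi_R = 1.

Using the first 2 balance equations plus normalization, the linear system A*pi = b is:
  [-5/6, 1/6, 1/6] . pi = 0
  [2/3, -2/3, 2/3] . pi = 0
  [1, 1, 1] . pi = 1

Solving yields:
  pi_P = 1/6
  pi_Q = 1/2
  pi_R = 1/3

Verification (pi * P):
  1/6*1/6 + 1/2*1/6 + 1/3*1/6 = 1/6 = pi_P  (ok)
  1/6*2/3 + 1/2*1/3 + 1/3*2/3 = 1/2 = pi_Q  (ok)
  1/6*1/6 + 1/2*1/2 + 1/3*1/6 = 1/3 = pi_R  (ok)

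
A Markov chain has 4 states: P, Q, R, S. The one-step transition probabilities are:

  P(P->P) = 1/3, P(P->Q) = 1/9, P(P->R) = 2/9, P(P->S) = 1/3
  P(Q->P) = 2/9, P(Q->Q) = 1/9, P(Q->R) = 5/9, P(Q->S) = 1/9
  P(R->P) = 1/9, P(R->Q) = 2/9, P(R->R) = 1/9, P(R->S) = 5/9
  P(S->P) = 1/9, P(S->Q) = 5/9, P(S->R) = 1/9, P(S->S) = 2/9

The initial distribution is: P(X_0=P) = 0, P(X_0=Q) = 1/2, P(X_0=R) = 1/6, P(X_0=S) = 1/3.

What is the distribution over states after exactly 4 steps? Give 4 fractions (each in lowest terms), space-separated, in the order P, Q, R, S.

Propagating the distribution step by step (d_{t+1} = d_t * P):
d_0 = (P=0, Q=1/2, R=1/6, S=1/3)
  d_1[P] = 0*1/3 + 1/2*2/9 + 1/6*1/9 + 1/3*1/9 = 1/6
  d_1[Q] = 0*1/9 + 1/2*1/9 + 1/6*2/9 + 1/3*5/9 = 5/18
  d_1[R] = 0*2/9 + 1/2*5/9 + 1/6*1/9 + 1/3*1/9 = 1/3
  d_1[S] = 0*1/3 + 1/2*1/9 + 1/6*5/9 + 1/3*2/9 = 2/9
d_1 = (P=1/6, Q=5/18, R=1/3, S=2/9)
  d_2[P] = 1/6*1/3 + 5/18*2/9 + 1/3*1/9 + 2/9*1/9 = 29/162
  d_2[Q] = 1/6*1/9 + 5/18*1/9 + 1/3*2/9 + 2/9*5/9 = 20/81
  d_2[R] = 1/6*2/9 + 5/18*5/9 + 1/3*1/9 + 2/9*1/9 = 41/162
  d_2[S] = 1/6*1/3 + 5/18*1/9 + 1/3*5/9 + 2/9*2/9 = 26/81
d_2 = (P=29/162, Q=20/81, R=41/162, S=26/81)
  d_3[P] = 29/162*1/3 + 20/81*2/9 + 41/162*1/9 + 26/81*1/9 = 130/729
  d_3[Q] = 29/162*1/9 + 20/81*1/9 + 41/162*2/9 + 26/81*5/9 = 137/486
  d_3[R] = 29/162*2/9 + 20/81*5/9 + 41/162*1/9 + 26/81*1/9 = 13/54
  d_3[S] = 29/162*1/3 + 20/81*1/9 + 41/162*5/9 + 26/81*2/9 = 218/729
d_3 = (P=130/729, Q=137/486, R=13/54, S=218/729)
  d_4[P] = 130/729*1/3 + 137/486*2/9 + 13/54*1/9 + 218/729*1/9 = 2389/13122
  d_4[Q] = 130/729*1/9 + 137/486*1/9 + 13/54*2/9 + 218/729*5/9 = 3553/13122
  d_4[R] = 130/729*2/9 + 137/486*5/9 + 13/54*1/9 + 218/729*1/9 = 1681/6561
  d_4[S] = 130/729*1/3 + 137/486*1/9 + 13/54*5/9 + 218/729*2/9 = 1909/6561
d_4 = (P=2389/13122, Q=3553/13122, R=1681/6561, S=1909/6561)

Answer: 2389/13122 3553/13122 1681/6561 1909/6561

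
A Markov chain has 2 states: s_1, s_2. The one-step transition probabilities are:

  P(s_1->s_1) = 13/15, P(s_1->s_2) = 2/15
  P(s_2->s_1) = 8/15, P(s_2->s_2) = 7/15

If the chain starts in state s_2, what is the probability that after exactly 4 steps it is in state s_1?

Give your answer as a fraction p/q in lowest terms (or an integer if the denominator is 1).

Computing P^4 by repeated multiplication:
P^1 =
  s_1: [13/15, 2/15]
  s_2: [8/15, 7/15]
P^2 =
  s_1: [37/45, 8/45]
  s_2: [32/45, 13/45]
P^3 =
  s_1: [109/135, 26/135]
  s_2: [104/135, 31/135]
P^4 =
  s_1: [65/81, 16/81]
  s_2: [64/81, 17/81]

(P^4)[s_2 -> s_1] = 64/81

Answer: 64/81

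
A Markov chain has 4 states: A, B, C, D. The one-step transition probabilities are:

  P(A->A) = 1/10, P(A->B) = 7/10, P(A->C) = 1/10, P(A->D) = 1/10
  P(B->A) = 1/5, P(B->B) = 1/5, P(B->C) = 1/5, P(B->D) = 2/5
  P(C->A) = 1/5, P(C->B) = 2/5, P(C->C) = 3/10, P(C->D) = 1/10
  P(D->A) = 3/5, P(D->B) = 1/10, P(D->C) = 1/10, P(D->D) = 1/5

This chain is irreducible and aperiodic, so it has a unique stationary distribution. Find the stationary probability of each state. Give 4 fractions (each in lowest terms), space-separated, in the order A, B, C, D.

Answer: 110/417 143/417 70/417 94/417

Derivation:
The stationary distribution satisfies pi = pi * P, i.e.:
  pi_A = 1/10*pi_A + 1/5*pi_B + 1/5*pi_C + 3/5*pi_D
  pi_B = 7/10*pi_A + 1/5*pi_B + 2/5*pi_C + 1/10*pi_D
  pi_C = 1/10*pi_A + 1/5*pi_B + 3/10*pi_C + 1/10*pi_D
  pi_D = 1/10*pi_A + 2/5*pi_B + 1/10*pi_C + 1/5*pi_D
with normalization: pi_A + pi_B + pi_C + pi_D = 1.

Using the first 3 balance equations plus normalization, the linear system A*pi = b is:
  [-9/10, 1/5, 1/5, 3/5] . pi = 0
  [7/10, -4/5, 2/5, 1/10] . pi = 0
  [1/10, 1/5, -7/10, 1/10] . pi = 0
  [1, 1, 1, 1] . pi = 1

Solving yields:
  pi_A = 110/417
  pi_B = 143/417
  pi_C = 70/417
  pi_D = 94/417

Verification (pi * P):
  110/417*1/10 + 143/417*1/5 + 70/417*1/5 + 94/417*3/5 = 110/417 = pi_A  (ok)
  110/417*7/10 + 143/417*1/5 + 70/417*2/5 + 94/417*1/10 = 143/417 = pi_B  (ok)
  110/417*1/10 + 143/417*1/5 + 70/417*3/10 + 94/417*1/10 = 70/417 = pi_C  (ok)
  110/417*1/10 + 143/417*2/5 + 70/417*1/10 + 94/417*1/5 = 94/417 = pi_D  (ok)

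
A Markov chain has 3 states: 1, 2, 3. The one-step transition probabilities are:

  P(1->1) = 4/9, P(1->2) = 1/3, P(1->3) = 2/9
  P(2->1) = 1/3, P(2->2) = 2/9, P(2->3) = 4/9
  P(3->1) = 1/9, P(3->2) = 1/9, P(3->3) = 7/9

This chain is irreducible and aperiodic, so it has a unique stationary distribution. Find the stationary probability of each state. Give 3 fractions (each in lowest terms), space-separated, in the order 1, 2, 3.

The stationary distribution satisfies pi = pi * P, i.e.:
  pi_1 = 4/9*pi_1 + 1/3*pi_2 + 1/9*pi_3
  pi_2 = 1/3*pi_1 + 2/9*pi_2 + 1/9*pi_3
  pi_3 = 2/9*pi_1 + 4/9*pi_2 + 7/9*pi_3
with normalization: pi_1 + pi_2 + pi_3 = 1.

Using the first 2 balance equations plus normalization, the linear system A*pi = b is:
  [-5/9, 1/3, 1/9] . pi = 0
  [1/3, -7/9, 1/9] . pi = 0
  [1, 1, 1] . pi = 1

Solving yields:
  pi_1 = 5/22
  pi_2 = 2/11
  pi_3 = 13/22

Verification (pi * P):
  5/22*4/9 + 2/11*1/3 + 13/22*1/9 = 5/22 = pi_1  (ok)
  5/22*1/3 + 2/11*2/9 + 13/22*1/9 = 2/11 = pi_2  (ok)
  5/22*2/9 + 2/11*4/9 + 13/22*7/9 = 13/22 = pi_3  (ok)

Answer: 5/22 2/11 13/22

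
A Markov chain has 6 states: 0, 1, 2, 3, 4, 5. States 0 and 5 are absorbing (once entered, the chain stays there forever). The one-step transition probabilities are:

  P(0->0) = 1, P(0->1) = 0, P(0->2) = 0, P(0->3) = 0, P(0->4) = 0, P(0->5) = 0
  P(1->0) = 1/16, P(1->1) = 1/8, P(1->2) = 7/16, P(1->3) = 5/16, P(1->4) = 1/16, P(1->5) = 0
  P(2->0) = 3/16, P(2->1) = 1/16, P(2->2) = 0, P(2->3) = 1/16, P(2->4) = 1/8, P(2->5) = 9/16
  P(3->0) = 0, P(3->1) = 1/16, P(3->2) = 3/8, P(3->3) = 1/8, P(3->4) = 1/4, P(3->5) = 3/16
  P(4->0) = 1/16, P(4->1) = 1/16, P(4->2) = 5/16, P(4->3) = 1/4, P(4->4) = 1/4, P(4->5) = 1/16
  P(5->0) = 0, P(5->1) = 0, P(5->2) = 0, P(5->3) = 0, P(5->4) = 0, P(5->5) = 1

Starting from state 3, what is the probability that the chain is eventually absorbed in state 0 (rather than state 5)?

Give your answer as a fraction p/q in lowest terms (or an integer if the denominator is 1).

Answer: 5619/26569

Derivation:
Let a_i = P(absorbed in 0 | start in state i).
Boundary conditions: a_0 = 1, a_5 = 0.
For each transient state i, a_i = sum_j P(i->j) * a_j:
  a_1 = 1/16*a_0 + 1/8*a_1 + 7/16*a_2 + 5/16*a_3 + 1/16*a_4 + 0*a_5
  a_2 = 3/16*a_0 + 1/16*a_1 + 0*a_2 + 1/16*a_3 + 1/8*a_4 + 9/16*a_5
  a_3 = 0*a_0 + 1/16*a_1 + 3/8*a_2 + 1/8*a_3 + 1/4*a_4 + 3/16*a_5
  a_4 = 1/16*a_0 + 1/16*a_1 + 5/16*a_2 + 1/4*a_3 + 1/4*a_4 + 1/16*a_5

Substituting a_0 = 1 and a_5 = 0, rearrange to (I - Q) a = r where r[i] = P(i -> 0):
  [7/8, -7/16, -5/16, -1/16] . (a_1, a_2, a_3, a_4) = 1/16
  [-1/16, 1, -1/16, -1/8] . (a_1, a_2, a_3, a_4) = 3/16
  [-1/16, -3/8, 7/8, -1/4] . (a_1, a_2, a_3, a_4) = 0
  [-1/16, -5/16, -1/4, 3/4] . (a_1, a_2, a_3, a_4) = 1/16

Solving yields:
  a_1 = 7828/26569
  a_2 = 6767/26569
  a_3 = 5619/26569
  a_4 = 7559/26569

Starting state is 3, so the absorption probability is a_3 = 5619/26569.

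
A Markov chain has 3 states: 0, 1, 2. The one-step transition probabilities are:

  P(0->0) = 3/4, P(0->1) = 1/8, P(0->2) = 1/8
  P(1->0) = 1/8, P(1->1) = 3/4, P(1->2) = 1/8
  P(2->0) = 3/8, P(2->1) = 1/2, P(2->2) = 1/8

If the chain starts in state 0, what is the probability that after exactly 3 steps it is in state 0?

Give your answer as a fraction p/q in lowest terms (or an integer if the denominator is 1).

Computing P^3 by repeated multiplication:
P^1 =
  0: [3/4, 1/8, 1/8]
  1: [1/8, 3/4, 1/8]
  2: [3/8, 1/2, 1/8]
P^2 =
  0: [5/8, 1/4, 1/8]
  1: [15/64, 41/64, 1/8]
  2: [25/64, 31/64, 1/8]
P^3 =
  0: [35/64, 21/64, 1/8]
  1: [155/512, 293/512, 1/8]
  2: [205/512, 243/512, 1/8]

(P^3)[0 -> 0] = 35/64

Answer: 35/64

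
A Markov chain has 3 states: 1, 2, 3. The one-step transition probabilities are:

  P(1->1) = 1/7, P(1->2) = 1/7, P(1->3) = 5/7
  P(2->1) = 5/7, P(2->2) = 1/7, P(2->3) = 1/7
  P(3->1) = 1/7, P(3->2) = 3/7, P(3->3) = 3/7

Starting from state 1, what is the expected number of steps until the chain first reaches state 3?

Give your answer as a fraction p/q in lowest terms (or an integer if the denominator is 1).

Let h_i = expected steps to first reach 3 from state i.
Boundary: h_3 = 0.
First-step equations for the other states:
  h_1 = 1 + 1/7*h_1 + 1/7*h_2 + 5/7*h_3
  h_2 = 1 + 5/7*h_1 + 1/7*h_2 + 1/7*h_3

Substituting h_3 = 0 and rearranging gives the linear system (I - Q) h = 1:
  [6/7, -1/7] . (h_1, h_2) = 1
  [-5/7, 6/7] . (h_1, h_2) = 1

Solving yields:
  h_1 = 49/31
  h_2 = 77/31

Starting state is 1, so the expected hitting time is h_1 = 49/31.

Answer: 49/31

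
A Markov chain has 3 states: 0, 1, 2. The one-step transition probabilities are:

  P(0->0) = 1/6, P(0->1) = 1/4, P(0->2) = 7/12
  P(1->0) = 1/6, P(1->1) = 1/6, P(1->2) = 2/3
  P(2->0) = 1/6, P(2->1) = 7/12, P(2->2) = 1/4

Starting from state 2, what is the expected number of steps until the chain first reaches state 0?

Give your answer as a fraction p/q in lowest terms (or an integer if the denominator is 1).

Answer: 6

Derivation:
Let h_i = expected steps to first reach 0 from state i.
Boundary: h_0 = 0.
First-step equations for the other states:
  h_1 = 1 + 1/6*h_0 + 1/6*h_1 + 2/3*h_2
  h_2 = 1 + 1/6*h_0 + 7/12*h_1 + 1/4*h_2

Substituting h_0 = 0 and rearranging gives the linear system (I - Q) h = 1:
  [5/6, -2/3] . (h_1, h_2) = 1
  [-7/12, 3/4] . (h_1, h_2) = 1

Solving yields:
  h_1 = 6
  h_2 = 6

Starting state is 2, so the expected hitting time is h_2 = 6.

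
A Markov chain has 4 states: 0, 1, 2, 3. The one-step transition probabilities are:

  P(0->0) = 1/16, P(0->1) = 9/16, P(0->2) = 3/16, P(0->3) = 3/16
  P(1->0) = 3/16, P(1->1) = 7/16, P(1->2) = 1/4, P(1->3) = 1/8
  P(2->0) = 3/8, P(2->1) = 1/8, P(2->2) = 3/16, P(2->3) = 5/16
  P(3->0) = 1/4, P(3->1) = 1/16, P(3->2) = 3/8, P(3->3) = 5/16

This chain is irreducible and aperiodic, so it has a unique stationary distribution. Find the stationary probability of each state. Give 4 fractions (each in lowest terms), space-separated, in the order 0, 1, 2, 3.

The stationary distribution satisfies pi = pi * P, i.e.:
  pi_0 = 1/16*pi_0 + 3/16*pi_1 + 3/8*pi_2 + 1/4*pi_3
  pi_1 = 9/16*pi_0 + 7/16*pi_1 + 1/8*pi_2 + 1/16*pi_3
  pi_2 = 3/16*pi_0 + 1/4*pi_1 + 3/16*pi_2 + 3/8*pi_3
  pi_3 = 3/16*pi_0 + 1/8*pi_1 + 5/16*pi_2 + 5/16*pi_3
with normalization: pi_0 + pi_1 + pi_2 + pi_3 = 1.

Using the first 3 balance equations plus normalization, the linear system A*pi = b is:
  [-15/16, 3/16, 3/8, 1/4] . pi = 0
  [9/16, -9/16, 1/8, 1/16] . pi = 0
  [3/16, 1/4, -13/16, 3/8] . pi = 0
  [1, 1, 1, 1] . pi = 1

Solving yields:
  pi_0 = 859/3889
  pi_1 = 1173/3889
  pi_2 = 969/3889
  pi_3 = 888/3889

Verification (pi * P):
  859/3889*1/16 + 1173/3889*3/16 + 969/3889*3/8 + 888/3889*1/4 = 859/3889 = pi_0  (ok)
  859/3889*9/16 + 1173/3889*7/16 + 969/3889*1/8 + 888/3889*1/16 = 1173/3889 = pi_1  (ok)
  859/3889*3/16 + 1173/3889*1/4 + 969/3889*3/16 + 888/3889*3/8 = 969/3889 = pi_2  (ok)
  859/3889*3/16 + 1173/3889*1/8 + 969/3889*5/16 + 888/3889*5/16 = 888/3889 = pi_3  (ok)

Answer: 859/3889 1173/3889 969/3889 888/3889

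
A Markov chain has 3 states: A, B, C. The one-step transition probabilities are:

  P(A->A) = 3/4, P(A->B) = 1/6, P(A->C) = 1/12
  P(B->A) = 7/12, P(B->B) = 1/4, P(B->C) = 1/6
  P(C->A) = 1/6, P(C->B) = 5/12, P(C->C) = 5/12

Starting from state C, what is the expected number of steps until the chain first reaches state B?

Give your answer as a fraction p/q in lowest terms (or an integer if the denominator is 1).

Let h_i = expected steps to first reach B from state i.
Boundary: h_B = 0.
First-step equations for the other states:
  h_A = 1 + 3/4*h_A + 1/6*h_B + 1/12*h_C
  h_C = 1 + 1/6*h_A + 5/12*h_B + 5/12*h_C

Substituting h_B = 0 and rearranging gives the linear system (I - Q) h = 1:
  [1/4, -1/12] . (h_A, h_C) = 1
  [-1/6, 7/12] . (h_A, h_C) = 1

Solving yields:
  h_A = 96/19
  h_C = 60/19

Starting state is C, so the expected hitting time is h_C = 60/19.

Answer: 60/19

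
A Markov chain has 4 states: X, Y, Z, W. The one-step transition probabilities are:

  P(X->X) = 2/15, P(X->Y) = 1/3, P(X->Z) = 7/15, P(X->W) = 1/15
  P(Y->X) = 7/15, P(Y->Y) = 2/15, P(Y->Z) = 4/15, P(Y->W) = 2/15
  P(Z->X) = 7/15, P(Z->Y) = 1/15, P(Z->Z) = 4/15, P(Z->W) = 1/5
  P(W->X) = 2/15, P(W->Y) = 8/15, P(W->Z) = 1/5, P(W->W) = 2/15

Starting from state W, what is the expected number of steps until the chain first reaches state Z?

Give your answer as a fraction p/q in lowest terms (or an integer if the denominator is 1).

Let h_i = expected steps to first reach Z from state i.
Boundary: h_Z = 0.
First-step equations for the other states:
  h_X = 1 + 2/15*h_X + 1/3*h_Y + 7/15*h_Z + 1/15*h_W
  h_Y = 1 + 7/15*h_X + 2/15*h_Y + 4/15*h_Z + 2/15*h_W
  h_W = 1 + 2/15*h_X + 8/15*h_Y + 1/5*h_Z + 2/15*h_W

Substituting h_Z = 0 and rearranging gives the linear system (I - Q) h = 1:
  [13/15, -1/3, -1/15] . (h_X, h_Y, h_W) = 1
  [-7/15, 13/15, -2/15] . (h_X, h_Y, h_W) = 1
  [-2/15, -8/15, 13/15] . (h_X, h_Y, h_W) = 1

Solving yields:
  h_X = 3735/1432
  h_Y = 4425/1432
  h_W = 2475/716

Starting state is W, so the expected hitting time is h_W = 2475/716.

Answer: 2475/716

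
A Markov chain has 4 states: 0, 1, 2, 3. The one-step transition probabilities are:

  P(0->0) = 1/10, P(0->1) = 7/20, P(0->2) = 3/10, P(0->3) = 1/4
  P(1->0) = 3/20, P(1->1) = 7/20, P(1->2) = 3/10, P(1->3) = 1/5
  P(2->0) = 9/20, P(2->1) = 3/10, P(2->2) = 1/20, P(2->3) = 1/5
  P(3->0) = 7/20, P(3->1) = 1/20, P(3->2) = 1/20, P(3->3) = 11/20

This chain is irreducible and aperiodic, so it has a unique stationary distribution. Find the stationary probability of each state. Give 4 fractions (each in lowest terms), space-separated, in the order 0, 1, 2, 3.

Answer: 1723/6755 1642/6755 1179/6755 2211/6755

Derivation:
The stationary distribution satisfies pi = pi * P, i.e.:
  pi_0 = 1/10*pi_0 + 3/20*pi_1 + 9/20*pi_2 + 7/20*pi_3
  pi_1 = 7/20*pi_0 + 7/20*pi_1 + 3/10*pi_2 + 1/20*pi_3
  pi_2 = 3/10*pi_0 + 3/10*pi_1 + 1/20*pi_2 + 1/20*pi_3
  pi_3 = 1/4*pi_0 + 1/5*pi_1 + 1/5*pi_2 + 11/20*pi_3
with normalization: pi_0 + pi_1 + pi_2 + pi_3 = 1.

Using the first 3 balance equations plus normalization, the linear system A*pi = b is:
  [-9/10, 3/20, 9/20, 7/20] . pi = 0
  [7/20, -13/20, 3/10, 1/20] . pi = 0
  [3/10, 3/10, -19/20, 1/20] . pi = 0
  [1, 1, 1, 1] . pi = 1

Solving yields:
  pi_0 = 1723/6755
  pi_1 = 1642/6755
  pi_2 = 1179/6755
  pi_3 = 2211/6755

Verification (pi * P):
  1723/6755*1/10 + 1642/6755*3/20 + 1179/6755*9/20 + 2211/6755*7/20 = 1723/6755 = pi_0  (ok)
  1723/6755*7/20 + 1642/6755*7/20 + 1179/6755*3/10 + 2211/6755*1/20 = 1642/6755 = pi_1  (ok)
  1723/6755*3/10 + 1642/6755*3/10 + 1179/6755*1/20 + 2211/6755*1/20 = 1179/6755 = pi_2  (ok)
  1723/6755*1/4 + 1642/6755*1/5 + 1179/6755*1/5 + 2211/6755*11/20 = 2211/6755 = pi_3  (ok)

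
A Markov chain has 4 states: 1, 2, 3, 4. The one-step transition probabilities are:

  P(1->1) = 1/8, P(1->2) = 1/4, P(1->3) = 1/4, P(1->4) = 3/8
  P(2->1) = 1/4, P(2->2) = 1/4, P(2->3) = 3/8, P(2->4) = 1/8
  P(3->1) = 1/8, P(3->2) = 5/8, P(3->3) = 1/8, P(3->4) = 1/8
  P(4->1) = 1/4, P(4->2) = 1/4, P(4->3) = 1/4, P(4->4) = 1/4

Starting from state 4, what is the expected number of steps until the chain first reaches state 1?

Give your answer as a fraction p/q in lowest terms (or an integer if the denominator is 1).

Let h_i = expected steps to first reach 1 from state i.
Boundary: h_1 = 0.
First-step equations for the other states:
  h_2 = 1 + 1/4*h_1 + 1/4*h_2 + 3/8*h_3 + 1/8*h_4
  h_3 = 1 + 1/8*h_1 + 5/8*h_2 + 1/8*h_3 + 1/8*h_4
  h_4 = 1 + 1/4*h_1 + 1/4*h_2 + 1/4*h_3 + 1/4*h_4

Substituting h_1 = 0 and rearranging gives the linear system (I - Q) h = 1:
  [3/4, -3/8, -1/8] . (h_2, h_3, h_4) = 1
  [-5/8, 7/8, -1/8] . (h_2, h_3, h_4) = 1
  [-1/4, -1/4, 3/4] . (h_2, h_3, h_4) = 1

Solving yields:
  h_2 = 14/3
  h_3 = 77/15
  h_4 = 23/5

Starting state is 4, so the expected hitting time is h_4 = 23/5.

Answer: 23/5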